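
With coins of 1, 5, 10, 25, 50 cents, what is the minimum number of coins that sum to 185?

185 − 3×50→35 − 1×25→10 − 1×10→0
Total coins = 3 + 1 + 1 = 5

5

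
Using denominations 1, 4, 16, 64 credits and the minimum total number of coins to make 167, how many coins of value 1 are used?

Use the largest denomination that fits, subtract, and repeat.
167 − 2×64→39 − 2×16→7 − 1×4→3 − 3×1→0
Count of 1: 3

3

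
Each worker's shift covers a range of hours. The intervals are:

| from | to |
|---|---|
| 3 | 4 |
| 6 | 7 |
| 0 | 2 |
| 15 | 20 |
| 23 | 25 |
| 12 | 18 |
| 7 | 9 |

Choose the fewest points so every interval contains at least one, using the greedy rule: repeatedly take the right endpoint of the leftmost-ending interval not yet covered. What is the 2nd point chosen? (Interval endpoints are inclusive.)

By right end: [0,2]  [3,4]  [6,7]  [7,9]  [12,18]  [15,20]  [23,25]
[0,2] uncovered → point at 2; [3,4] uncovered → point at 4; [6,7] uncovered → point at 7; [12,18] uncovered → point at 18; [23,25] uncovered → point at 25.
Points: 2, 4, 7, 18, 25 (5 total).

4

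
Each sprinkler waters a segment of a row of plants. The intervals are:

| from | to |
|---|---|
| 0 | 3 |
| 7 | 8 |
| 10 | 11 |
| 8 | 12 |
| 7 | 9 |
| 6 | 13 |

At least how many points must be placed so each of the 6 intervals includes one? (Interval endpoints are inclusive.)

Process intervals by earliest right end; each time one isn't hit yet, stab at its right endpoint.
By right end: [0,3]  [7,8]  [7,9]  [10,11]  [8,12]  [6,13]
[0,3] uncovered → point at 3; [7,8] uncovered → point at 8; [10,11] uncovered → point at 11.
Points: 3, 8, 11 (3 total).

3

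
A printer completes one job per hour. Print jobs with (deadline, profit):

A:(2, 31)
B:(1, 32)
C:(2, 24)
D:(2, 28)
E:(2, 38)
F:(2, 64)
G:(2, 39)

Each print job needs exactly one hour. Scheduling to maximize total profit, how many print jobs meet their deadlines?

Sort by profit descending; place each in the latest free slot ≤ its deadline.
Profit order: F=64 G=39 E=38 B=32 A=31 D=28 C=24
Assign: F→slot 2, G→slot 1, E skipped, B skipped, A skipped, D skipped, C skipped.
Slots: [1:G] [2:F]
2 of 7 scheduled.

2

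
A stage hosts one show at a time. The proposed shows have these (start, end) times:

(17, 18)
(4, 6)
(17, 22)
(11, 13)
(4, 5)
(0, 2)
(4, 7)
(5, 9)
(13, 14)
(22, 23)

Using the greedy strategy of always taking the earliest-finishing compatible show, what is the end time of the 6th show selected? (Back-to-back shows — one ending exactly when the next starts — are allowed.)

Greedy by earliest finish: after sorting by end time, pick each interval compatible with the last pick.
By end time: (0,2), (4,5), (4,6), (4,7), (5,9), (11,13), (13,14), (17,18), (17,22), (22,23).
Pick (0,2); next start ≥ 2 → (4,5); next start ≥ 5 → (5,9); next start ≥ 9 → (11,13); next start ≥ 13 → (13,14); next start ≥ 14 → (17,18); next start ≥ 18 → (22,23).
Selected: (0,2) (4,5) (5,9) (11,13) (13,14) (17,18) (22,23)

18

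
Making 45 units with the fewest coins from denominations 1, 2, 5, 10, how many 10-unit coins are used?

Greedy: take as many of the largest coin as possible, then repeat with the remainder.
45 − 4×10→5 − 1×5→0
Count of 10: 4

4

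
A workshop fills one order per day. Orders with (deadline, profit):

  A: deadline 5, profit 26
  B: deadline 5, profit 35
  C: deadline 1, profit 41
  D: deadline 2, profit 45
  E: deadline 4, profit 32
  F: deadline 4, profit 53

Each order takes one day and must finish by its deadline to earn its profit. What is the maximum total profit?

Sort by profit descending; place each in the latest free slot ≤ its deadline.
By profit: F(d4,53), D(d2,45), C(d1,41), B(d5,35), E(d4,32), A(d5,26)
F→slot 4; D→slot 2; C→slot 1; B→slot 5; E→slot 3; A skipped.
Profit = 41 + 45 + 32 + 53 + 35 = 206

206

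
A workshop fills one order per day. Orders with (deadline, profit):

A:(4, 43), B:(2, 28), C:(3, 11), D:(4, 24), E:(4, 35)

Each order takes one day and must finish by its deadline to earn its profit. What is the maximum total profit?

130

Take jobs in profit order; each goes to the latest open slot no later than its deadline.
By profit: A(d4,43), E(d4,35), B(d2,28), D(d4,24), C(d3,11)
A→slot 4; E→slot 3; B→slot 2; D→slot 1; C skipped.
Profit = 24 + 28 + 35 + 43 = 130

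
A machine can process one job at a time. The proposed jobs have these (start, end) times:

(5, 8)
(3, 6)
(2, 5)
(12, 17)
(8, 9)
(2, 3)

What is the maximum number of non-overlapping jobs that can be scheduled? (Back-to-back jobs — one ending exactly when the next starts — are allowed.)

4

Greedy by earliest finish: after sorting by end time, pick each interval compatible with the last pick.
Sorted by end: (2,3)  (2,5)  (3,6)  (5,8)  (8,9)  (12,17)
take (2,3); skip (2,5); take (3,6); skip (5,8); take (8,9); take (12,17).
Selected 4 jobs.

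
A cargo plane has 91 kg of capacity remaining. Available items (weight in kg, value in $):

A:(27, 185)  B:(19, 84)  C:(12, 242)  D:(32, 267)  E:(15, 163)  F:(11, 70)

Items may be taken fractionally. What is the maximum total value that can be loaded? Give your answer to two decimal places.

888.82

Ratios (sorted): C 20.17, E 10.87, D 8.34, A 6.85, F 6.36, B 4.42
take C (12 @ 242); take E (15 @ 163); take D (32 @ 267); take A (27 @ 185); take 5/11 of F → 31.82. Capacity used 91/91.
Total value = 888.82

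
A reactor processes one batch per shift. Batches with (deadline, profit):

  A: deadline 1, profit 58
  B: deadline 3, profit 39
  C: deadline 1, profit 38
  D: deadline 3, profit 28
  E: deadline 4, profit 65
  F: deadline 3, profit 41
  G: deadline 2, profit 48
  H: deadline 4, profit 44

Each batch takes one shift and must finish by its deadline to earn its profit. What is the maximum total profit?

215

By profit: E(d4,65), A(d1,58), G(d2,48), H(d4,44), F(d3,41), B(d3,39), C(d1,38), D(d3,28)
E→slot 4; A→slot 1; G→slot 2; H→slot 3; F skipped; B skipped; C skipped; D skipped.
Profit = 58 + 48 + 44 + 65 = 215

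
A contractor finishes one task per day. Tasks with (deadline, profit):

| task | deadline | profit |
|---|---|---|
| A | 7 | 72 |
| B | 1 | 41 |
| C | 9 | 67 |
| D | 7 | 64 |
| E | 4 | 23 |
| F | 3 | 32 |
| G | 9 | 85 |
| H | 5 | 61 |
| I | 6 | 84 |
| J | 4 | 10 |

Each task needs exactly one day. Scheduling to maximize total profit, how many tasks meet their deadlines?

9

Sort by profit descending; place each in the latest free slot ≤ its deadline.
Profit order: G=85 I=84 A=72 C=67 D=64 H=61 B=41 F=32 E=23 J=10
Assign: G→slot 9, I→slot 6, A→slot 7, C→slot 8, D→slot 5, H→slot 4, B→slot 1, F→slot 3, E→slot 2, J skipped.
Slots: [1:B] [2:E] [3:F] [4:H] [5:D] [6:I] [7:A] [8:C] [9:G]
9 of 10 scheduled.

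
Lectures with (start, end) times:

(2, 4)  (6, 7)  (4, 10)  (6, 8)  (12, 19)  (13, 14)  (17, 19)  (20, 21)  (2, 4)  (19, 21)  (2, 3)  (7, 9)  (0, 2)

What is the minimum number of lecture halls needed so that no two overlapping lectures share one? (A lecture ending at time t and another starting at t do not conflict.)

3

Count concurrent intervals with a sweep; the peak is the room count.
Events (time:±→running): 0:+→1 2:-→0 2:+→1 2:+→2 2:+→3 … peak 3.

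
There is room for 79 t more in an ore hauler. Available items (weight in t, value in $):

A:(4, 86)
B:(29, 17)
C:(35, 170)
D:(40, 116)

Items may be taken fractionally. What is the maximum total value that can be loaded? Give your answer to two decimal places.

Sort by value per unit weight and fill in that order.
Ratios (sorted): A 21.50, C 4.86, D 2.90, B 0.59
take A (4 @ 86); take C (35 @ 170); take D (40 @ 116). Capacity used 79/79.
Total value = 372.00

372.00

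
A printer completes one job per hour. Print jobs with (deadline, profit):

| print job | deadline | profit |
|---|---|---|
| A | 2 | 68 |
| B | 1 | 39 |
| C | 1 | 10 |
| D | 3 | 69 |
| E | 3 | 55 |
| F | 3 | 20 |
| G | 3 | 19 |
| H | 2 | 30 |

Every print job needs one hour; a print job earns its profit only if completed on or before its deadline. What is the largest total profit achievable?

192

Take jobs in profit order; each goes to the latest open slot no later than its deadline.
By profit: D(d3,69), A(d2,68), E(d3,55), B(d1,39), H(d2,30), F(d3,20), G(d3,19), C(d1,10)
D→slot 3; A→slot 2; E→slot 1; B skipped; H skipped; F skipped; G skipped; C skipped.
Profit = 55 + 68 + 69 = 192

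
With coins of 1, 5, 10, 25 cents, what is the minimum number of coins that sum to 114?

9

Greedy: take as many of the largest coin as possible, then repeat with the remainder.
114 − 4×25→14 − 1×10→4 − 4×1→0
Total coins = 4 + 1 + 4 = 9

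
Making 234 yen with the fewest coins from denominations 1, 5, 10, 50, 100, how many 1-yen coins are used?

4

Use the largest denomination that fits, subtract, and repeat.
234 − 2×100→34 − 3×10→4 − 4×1→0
Count of 1: 4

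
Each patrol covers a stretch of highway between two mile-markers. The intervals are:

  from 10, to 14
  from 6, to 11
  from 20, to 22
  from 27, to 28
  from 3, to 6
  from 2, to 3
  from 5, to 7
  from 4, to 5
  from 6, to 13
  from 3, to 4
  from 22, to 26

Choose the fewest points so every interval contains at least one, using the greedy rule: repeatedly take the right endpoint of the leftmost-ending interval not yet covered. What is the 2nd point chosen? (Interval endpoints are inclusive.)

Process intervals by earliest right end; each time one isn't hit yet, stab at its right endpoint.
By right end: [2,3]  [3,4]  [4,5]  [3,6]  [5,7]  [6,11]  [6,13]  [10,14]  [20,22]  [22,26]  [27,28]
[2,3] uncovered → point at 3; [4,5] uncovered → point at 5; [6,11] uncovered → point at 11; [20,22] uncovered → point at 22; [27,28] uncovered → point at 28.
Points: 3, 5, 11, 22, 28 (5 total).

5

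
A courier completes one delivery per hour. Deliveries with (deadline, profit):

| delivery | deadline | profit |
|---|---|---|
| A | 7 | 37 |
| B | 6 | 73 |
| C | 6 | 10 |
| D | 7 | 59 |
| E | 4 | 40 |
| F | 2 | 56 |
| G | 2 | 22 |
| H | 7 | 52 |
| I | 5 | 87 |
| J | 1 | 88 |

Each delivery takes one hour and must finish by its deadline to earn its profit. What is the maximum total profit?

Take jobs in profit order; each goes to the latest open slot no later than its deadline.
By profit: J(d1,88), I(d5,87), B(d6,73), D(d7,59), F(d2,56), H(d7,52), E(d4,40), A(d7,37), G(d2,22), C(d6,10)
J→slot 1; I→slot 5; B→slot 6; D→slot 7; F→slot 2; H→slot 4; E→slot 3; A skipped; G skipped; C skipped.
Profit = 88 + 56 + 40 + 52 + 87 + 73 + 59 = 455

455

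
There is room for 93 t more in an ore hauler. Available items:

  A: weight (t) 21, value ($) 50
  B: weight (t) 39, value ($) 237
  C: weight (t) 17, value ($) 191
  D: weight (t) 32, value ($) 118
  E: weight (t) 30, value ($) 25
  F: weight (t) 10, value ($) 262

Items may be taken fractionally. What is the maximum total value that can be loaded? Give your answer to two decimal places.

Sort by value per unit weight and fill in that order.
Order: F (262/10=26.20) > C (191/17=11.24) > B (237/39=6.08) > D (118/32=3.69) > A (50/21=2.38) > E (25/30=0.83)
Fill: take F (10 @ 262) → take C (17 @ 191) → take B (39 @ 237) → take 27/32 of D → 99.56; 93/93 used.
Total value = 789.56

789.56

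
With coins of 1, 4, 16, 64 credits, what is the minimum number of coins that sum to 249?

249 − 3×64→57 − 3×16→9 − 2×4→1 − 1×1→0
Total coins = 3 + 3 + 2 + 1 = 9

9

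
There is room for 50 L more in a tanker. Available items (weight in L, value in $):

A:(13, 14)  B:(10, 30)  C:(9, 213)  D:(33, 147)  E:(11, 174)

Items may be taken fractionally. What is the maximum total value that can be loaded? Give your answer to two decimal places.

Greedy by value/weight ratio, highest first.
Ratios (sorted): C 23.67, E 15.82, D 4.45, B 3.00, A 1.08
take C (9 @ 213); take E (11 @ 174); take 30/33 of D → 133.64. Capacity used 50/50.
Total value = 520.64

520.64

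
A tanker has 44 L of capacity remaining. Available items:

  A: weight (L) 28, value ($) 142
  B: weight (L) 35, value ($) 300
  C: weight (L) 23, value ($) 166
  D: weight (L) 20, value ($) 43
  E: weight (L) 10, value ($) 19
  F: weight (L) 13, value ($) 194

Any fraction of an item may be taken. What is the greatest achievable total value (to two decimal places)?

Order: F (194/13=14.92) > B (300/35=8.57) > C (166/23=7.22) > A (142/28=5.07) > D (43/20=2.15) > E (19/10=1.90)
Fill: take F (13 @ 194) → take 31/35 of B → 265.71; 44/44 used.
Total value = 459.71

459.71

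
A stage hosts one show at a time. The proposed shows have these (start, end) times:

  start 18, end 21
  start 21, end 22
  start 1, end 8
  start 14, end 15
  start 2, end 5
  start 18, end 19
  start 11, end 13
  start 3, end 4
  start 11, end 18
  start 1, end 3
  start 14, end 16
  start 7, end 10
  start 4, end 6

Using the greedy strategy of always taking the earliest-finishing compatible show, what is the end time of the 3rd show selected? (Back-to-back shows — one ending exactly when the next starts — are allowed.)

6

Greedy by earliest finish: after sorting by end time, pick each interval compatible with the last pick.
By end time: (1,3), (3,4), (2,5), (4,6), (1,8), (7,10), (11,13), (14,15), (14,16), (11,18), (18,19), (18,21), (21,22).
Pick (1,3); next start ≥ 3 → (3,4); next start ≥ 4 → (4,6); next start ≥ 6 → (7,10); next start ≥ 10 → (11,13); next start ≥ 13 → (14,15); next start ≥ 15 → (18,19); next start ≥ 19 → (21,22).
Selected: (1,3) (3,4) (4,6) (7,10) (11,13) (14,15) (18,19) (21,22)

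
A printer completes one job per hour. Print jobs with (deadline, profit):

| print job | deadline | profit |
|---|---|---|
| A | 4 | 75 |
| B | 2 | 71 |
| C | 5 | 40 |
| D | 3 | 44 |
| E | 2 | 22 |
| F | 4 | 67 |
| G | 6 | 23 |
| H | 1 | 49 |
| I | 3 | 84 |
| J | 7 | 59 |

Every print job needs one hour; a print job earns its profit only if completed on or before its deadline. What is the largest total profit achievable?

419

Take jobs in profit order; each goes to the latest open slot no later than its deadline.
Profit order: I=84 A=75 B=71 F=67 J=59 H=49 D=44 C=40 G=23 E=22
Assign: I→slot 3, A→slot 4, B→slot 2, F→slot 1, J→slot 7, H skipped, D skipped, C→slot 5, G→slot 6, E skipped.
Slots: [1:F] [2:B] [3:I] [4:A] [5:C] [6:G] [7:J]
Profit = 67 + 71 + 84 + 75 + 40 + 23 + 59 = 419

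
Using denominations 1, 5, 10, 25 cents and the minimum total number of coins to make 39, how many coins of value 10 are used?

39 − 1×25→14 − 1×10→4 − 4×1→0
Count of 10: 1

1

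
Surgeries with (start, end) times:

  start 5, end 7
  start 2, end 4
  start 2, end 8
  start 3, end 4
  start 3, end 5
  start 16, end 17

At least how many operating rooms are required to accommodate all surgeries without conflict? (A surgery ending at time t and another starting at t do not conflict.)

Count concurrent intervals with a sweep; the peak is the room count.
starts: [2, 2, 3, 3, 5, 16]
ends:   [4, 4, 5, 7, 8, 17]
s2→1 s2→2 s3→3 s3→4  — peak 4.

4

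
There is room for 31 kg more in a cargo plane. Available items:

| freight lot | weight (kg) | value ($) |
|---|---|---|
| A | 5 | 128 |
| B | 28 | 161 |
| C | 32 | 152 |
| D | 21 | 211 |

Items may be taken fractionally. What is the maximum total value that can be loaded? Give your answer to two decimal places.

Sort by value per unit weight and fill in that order.
Order: A (128/5=25.60) > D (211/21=10.05) > B (161/28=5.75) > C (152/32=4.75)
Fill: take A (5 @ 128) → take D (21 @ 211) → take 5/28 of B → 28.75; 31/31 used.
Total value = 367.75

367.75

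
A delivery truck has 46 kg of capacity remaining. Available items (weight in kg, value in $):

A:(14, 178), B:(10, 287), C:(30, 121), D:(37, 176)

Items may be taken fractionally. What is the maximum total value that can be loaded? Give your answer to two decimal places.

Greedy by value/weight ratio, highest first.
Ratios (sorted): B 28.70, A 12.71, D 4.76, C 4.03
take B (10 @ 287); take A (14 @ 178); take 22/37 of D → 104.65. Capacity used 46/46.
Total value = 569.65

569.65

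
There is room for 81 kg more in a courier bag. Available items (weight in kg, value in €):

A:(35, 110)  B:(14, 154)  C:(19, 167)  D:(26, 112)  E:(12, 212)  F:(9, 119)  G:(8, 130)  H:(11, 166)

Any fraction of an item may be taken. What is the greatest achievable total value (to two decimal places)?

982.46

Greedy by value/weight ratio, highest first.
Order: E (212/12=17.67) > G (130/8=16.25) > H (166/11=15.09) > F (119/9=13.22) > B (154/14=11.00) > C (167/19=8.79) > D (112/26=4.31) > A (110/35=3.14)
Fill: take E (12 @ 212) → take G (8 @ 130) → take H (11 @ 166) → take F (9 @ 119) → take B (14 @ 154) → take C (19 @ 167) → take 8/26 of D → 34.46; 81/81 used.
Total value = 982.46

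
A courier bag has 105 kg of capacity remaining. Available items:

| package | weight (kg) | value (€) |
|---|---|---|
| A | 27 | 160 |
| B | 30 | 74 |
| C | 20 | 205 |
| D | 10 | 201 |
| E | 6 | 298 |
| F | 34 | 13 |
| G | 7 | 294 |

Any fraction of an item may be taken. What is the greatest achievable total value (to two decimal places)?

Sort by value per unit weight and fill in that order.
Order: E (298/6=49.67) > G (294/7=42.00) > D (201/10=20.10) > C (205/20=10.25) > A (160/27=5.93) > B (74/30=2.47) > F (13/34=0.38)
Fill: take E (6 @ 298) → take G (7 @ 294) → take D (10 @ 201) → take C (20 @ 205) → take A (27 @ 160) → take B (30 @ 74) → take 5/34 of F → 1.91; 105/105 used.
Total value = 1233.91

1233.91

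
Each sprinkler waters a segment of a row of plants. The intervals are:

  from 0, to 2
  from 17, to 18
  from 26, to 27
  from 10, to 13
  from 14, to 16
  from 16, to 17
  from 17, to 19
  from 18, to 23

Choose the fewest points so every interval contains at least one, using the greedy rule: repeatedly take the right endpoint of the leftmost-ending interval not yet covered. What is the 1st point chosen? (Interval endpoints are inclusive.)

Process intervals by earliest right end; each time one isn't hit yet, stab at its right endpoint.
By right end: [0,2]  [10,13]  [14,16]  [16,17]  [17,18]  [17,19]  [18,23]  [26,27]
[0,2] uncovered → point at 2; [10,13] uncovered → point at 13; [14,16] uncovered → point at 16; [17,18] uncovered → point at 18; [26,27] uncovered → point at 27.
Points: 2, 13, 16, 18, 27 (5 total).

2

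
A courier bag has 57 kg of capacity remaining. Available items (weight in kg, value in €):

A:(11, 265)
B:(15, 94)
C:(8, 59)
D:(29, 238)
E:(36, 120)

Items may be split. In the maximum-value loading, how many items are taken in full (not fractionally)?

3

Sort by value per unit weight and fill in that order.
Ratios (sorted): A 24.09, D 8.21, C 7.38, B 6.27, E 3.33
take A (11 @ 265); take D (29 @ 238); take C (8 @ 59); take 9/15 of B → 56.40. Capacity used 57/57.
3 item(s) taken whole; one partial (take 9/15 of B).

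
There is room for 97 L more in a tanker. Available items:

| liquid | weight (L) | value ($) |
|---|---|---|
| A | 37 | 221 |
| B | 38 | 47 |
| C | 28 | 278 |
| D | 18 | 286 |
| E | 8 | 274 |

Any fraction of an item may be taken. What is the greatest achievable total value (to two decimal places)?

Greedy by value/weight ratio, highest first.
Ratios (sorted): E 34.25, D 15.89, C 9.93, A 5.97, B 1.24
take E (8 @ 274); take D (18 @ 286); take C (28 @ 278); take A (37 @ 221); take 6/38 of B → 7.42. Capacity used 97/97.
Total value = 1066.42

1066.42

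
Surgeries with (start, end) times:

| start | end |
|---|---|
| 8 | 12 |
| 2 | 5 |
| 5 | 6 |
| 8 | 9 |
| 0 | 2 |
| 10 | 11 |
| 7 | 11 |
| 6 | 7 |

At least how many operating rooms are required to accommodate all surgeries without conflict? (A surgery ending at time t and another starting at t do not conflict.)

3

Events (time:±→running): 0:+→1 2:-→0 2:+→1 5:-→0 5:+→1 6:-→0 6:+→1 7:-→0 7:+→1 8:+→2 8:+→3 … peak 3.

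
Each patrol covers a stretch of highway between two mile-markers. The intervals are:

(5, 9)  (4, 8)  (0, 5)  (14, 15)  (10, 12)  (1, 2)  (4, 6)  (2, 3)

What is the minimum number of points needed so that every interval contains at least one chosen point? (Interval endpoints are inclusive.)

By right end: [1,2]  [2,3]  [0,5]  [4,6]  [4,8]  [5,9]  [10,12]  [14,15]
[1,2] uncovered → point at 2; [4,6] uncovered → point at 6; [10,12] uncovered → point at 12; [14,15] uncovered → point at 15.
Points: 2, 6, 12, 15 (4 total).

4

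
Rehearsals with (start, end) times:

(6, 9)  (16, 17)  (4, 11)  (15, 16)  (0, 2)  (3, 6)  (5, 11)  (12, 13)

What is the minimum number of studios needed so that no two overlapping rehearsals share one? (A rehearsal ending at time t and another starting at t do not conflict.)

3

The answer is the maximum number of intervals overlapping at any instant.
Events (time:±→running): 0:+→1 2:-→0 3:+→1 4:+→2 5:+→3 … peak 3.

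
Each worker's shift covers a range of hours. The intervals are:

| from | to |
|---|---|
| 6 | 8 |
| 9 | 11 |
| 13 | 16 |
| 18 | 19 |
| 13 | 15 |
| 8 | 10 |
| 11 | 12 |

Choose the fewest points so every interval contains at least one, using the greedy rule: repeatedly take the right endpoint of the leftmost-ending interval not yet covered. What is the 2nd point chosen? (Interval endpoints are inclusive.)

11

Sort by right endpoint; whenever an interval is uncovered, place a point at its right end.
Sorted: [6,8] [8,10] [9,11] [11,12] [13,15] [13,16] [18,19]
{[6,8],[8,10]} hit by 8; {[9,11],[11,12]} hit by 11; {[13,15],[13,16]} hit by 15; {[18,19]} hit by 19.
Points: 8, 11, 15, 19 (4 total).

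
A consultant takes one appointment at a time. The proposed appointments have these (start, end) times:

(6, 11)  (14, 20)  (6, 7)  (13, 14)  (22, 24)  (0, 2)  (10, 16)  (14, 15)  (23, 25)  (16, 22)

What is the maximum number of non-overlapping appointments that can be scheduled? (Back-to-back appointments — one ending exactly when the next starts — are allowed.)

6

By end time: (0,2), (6,7), (6,11), (13,14), (14,15), (10,16), (14,20), (16,22), (22,24), (23,25).
Pick (0,2); next start ≥ 2 → (6,7); next start ≥ 7 → (13,14); next start ≥ 14 → (14,15); next start ≥ 15 → (16,22); next start ≥ 22 → (22,24).
Selected 6 appointments.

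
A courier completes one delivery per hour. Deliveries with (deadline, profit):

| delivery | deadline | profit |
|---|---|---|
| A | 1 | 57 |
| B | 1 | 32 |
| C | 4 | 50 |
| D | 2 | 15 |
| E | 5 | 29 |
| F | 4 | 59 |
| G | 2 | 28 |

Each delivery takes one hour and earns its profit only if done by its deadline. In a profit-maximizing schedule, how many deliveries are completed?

5

Sort by profit descending; place each in the latest free slot ≤ its deadline.
Profit order: F=59 A=57 C=50 B=32 E=29 G=28 D=15
Assign: F→slot 4, A→slot 1, C→slot 3, B skipped, E→slot 5, G→slot 2, D skipped.
Slots: [1:A] [2:G] [3:C] [4:F] [5:E]
5 of 7 scheduled.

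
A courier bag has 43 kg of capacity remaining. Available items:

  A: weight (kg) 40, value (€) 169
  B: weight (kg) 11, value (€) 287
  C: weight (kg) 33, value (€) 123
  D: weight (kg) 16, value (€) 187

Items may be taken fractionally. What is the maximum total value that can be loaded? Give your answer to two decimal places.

541.60

Ratios (sorted): B 26.09, D 11.69, A 4.22, C 3.73
take B (11 @ 287); take D (16 @ 187); take 16/40 of A → 67.60. Capacity used 43/43.
Total value = 541.60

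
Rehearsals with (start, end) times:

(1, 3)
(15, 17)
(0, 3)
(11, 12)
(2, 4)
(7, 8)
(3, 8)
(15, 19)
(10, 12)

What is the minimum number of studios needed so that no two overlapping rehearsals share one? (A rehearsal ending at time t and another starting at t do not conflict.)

3

The answer is the maximum number of intervals overlapping at any instant.
starts: [0, 1, 2, 3, 7, 10, 11, 15, 15]
ends:   [3, 3, 4, 8, 8, 12, 12, 17, 19]
s0→1 s1→2 s2→3  — peak 3.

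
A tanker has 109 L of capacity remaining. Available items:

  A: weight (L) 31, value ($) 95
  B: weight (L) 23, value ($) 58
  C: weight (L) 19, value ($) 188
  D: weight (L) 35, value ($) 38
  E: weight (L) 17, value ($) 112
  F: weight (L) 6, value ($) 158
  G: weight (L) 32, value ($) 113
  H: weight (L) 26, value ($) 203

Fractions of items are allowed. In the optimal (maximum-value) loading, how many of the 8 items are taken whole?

5

Sort by value per unit weight and fill in that order.
Order: F (158/6=26.33) > C (188/19=9.89) > H (203/26=7.81) > E (112/17=6.59) > G (113/32=3.53) > A (95/31=3.06) > B (58/23=2.52) > D (38/35=1.09)
Fill: take F (6 @ 158) → take C (19 @ 188) → take H (26 @ 203) → take E (17 @ 112) → take G (32 @ 113) → take 9/31 of A → 27.58; 109/109 used.
5 item(s) taken whole; one partial (take 9/31 of A).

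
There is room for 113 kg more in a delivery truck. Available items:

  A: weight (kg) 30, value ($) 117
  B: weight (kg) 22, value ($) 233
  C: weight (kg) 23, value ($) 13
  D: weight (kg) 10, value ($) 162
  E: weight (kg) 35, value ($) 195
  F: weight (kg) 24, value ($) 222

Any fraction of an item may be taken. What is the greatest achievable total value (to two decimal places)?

897.80

Ratios (sorted): D 16.20, B 10.59, F 9.25, E 5.57, A 3.90, C 0.57
take D (10 @ 162); take B (22 @ 233); take F (24 @ 222); take E (35 @ 195); take 22/30 of A → 85.80. Capacity used 113/113.
Total value = 897.80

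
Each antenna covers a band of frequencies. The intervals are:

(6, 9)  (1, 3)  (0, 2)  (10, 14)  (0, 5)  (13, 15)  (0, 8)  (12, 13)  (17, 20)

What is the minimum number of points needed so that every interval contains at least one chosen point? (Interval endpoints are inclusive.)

4

Sort by right endpoint; whenever an interval is uncovered, place a point at its right end.
Sorted: [0,2] [1,3] [0,5] [0,8] [6,9] [12,13] [10,14] [13,15] [17,20]
{[0,2],[1,3],[0,5],[0,8]} hit by 2; {[6,9]} hit by 9; {[12,13],[10,14],[13,15]} hit by 13; {[17,20]} hit by 20.
Points: 2, 9, 13, 20 (4 total).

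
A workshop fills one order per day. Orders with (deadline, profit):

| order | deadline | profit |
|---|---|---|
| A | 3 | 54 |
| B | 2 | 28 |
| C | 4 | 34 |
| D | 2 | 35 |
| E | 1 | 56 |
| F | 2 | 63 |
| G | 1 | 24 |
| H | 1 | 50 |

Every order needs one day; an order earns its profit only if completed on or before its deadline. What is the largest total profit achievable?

Take jobs in profit order; each goes to the latest open slot no later than its deadline.
By profit: F(d2,63), E(d1,56), A(d3,54), H(d1,50), D(d2,35), C(d4,34), B(d2,28), G(d1,24)
F→slot 2; E→slot 1; A→slot 3; H skipped; D skipped; C→slot 4; B skipped; G skipped.
Profit = 56 + 63 + 54 + 34 = 207

207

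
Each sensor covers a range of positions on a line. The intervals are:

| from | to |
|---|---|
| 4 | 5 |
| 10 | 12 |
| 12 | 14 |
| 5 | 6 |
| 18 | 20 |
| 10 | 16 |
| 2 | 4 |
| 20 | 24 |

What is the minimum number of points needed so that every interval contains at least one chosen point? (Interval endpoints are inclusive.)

Sorted: [2,4] [4,5] [5,6] [10,12] [12,14] [10,16] [18,20] [20,24]
{[2,4],[4,5]} hit by 4; {[5,6]} hit by 6; {[10,12],[12,14],[10,16]} hit by 12; {[18,20],[20,24]} hit by 20.
Points: 4, 6, 12, 20 (4 total).

4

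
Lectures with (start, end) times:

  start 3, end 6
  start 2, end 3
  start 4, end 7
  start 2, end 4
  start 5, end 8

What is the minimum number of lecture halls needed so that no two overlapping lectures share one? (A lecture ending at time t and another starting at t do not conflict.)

3

starts: [2, 2, 3, 4, 5]
ends:   [3, 4, 6, 7, 8]
s2→1 s2→2 e3→1 s3→2 e4→1 s4→2 s5→3  — peak 3.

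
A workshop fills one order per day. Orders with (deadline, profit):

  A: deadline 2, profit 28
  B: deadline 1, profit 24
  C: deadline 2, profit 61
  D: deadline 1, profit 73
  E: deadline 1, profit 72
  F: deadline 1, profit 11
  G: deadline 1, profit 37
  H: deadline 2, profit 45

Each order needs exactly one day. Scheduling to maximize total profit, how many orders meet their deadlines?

Sort by profit descending; place each in the latest free slot ≤ its deadline.
Profit order: D=73 E=72 C=61 H=45 G=37 A=28 B=24 F=11
Assign: D→slot 1, E skipped, C→slot 2, H skipped, G skipped, A skipped, B skipped, F skipped.
Slots: [1:D] [2:C]
2 of 8 scheduled.

2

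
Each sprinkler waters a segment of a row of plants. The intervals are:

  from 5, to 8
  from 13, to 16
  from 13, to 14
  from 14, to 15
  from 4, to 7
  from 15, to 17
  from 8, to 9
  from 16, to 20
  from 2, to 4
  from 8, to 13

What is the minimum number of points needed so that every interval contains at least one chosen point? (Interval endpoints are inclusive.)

Process intervals by earliest right end; each time one isn't hit yet, stab at its right endpoint.
Sorted: [2,4] [4,7] [5,8] [8,9] [8,13] [13,14] [14,15] [13,16] [15,17] [16,20]
{[2,4],[4,7]} hit by 4; {[5,8],[8,9],[8,13]} hit by 8; {[13,14],[14,15],[13,16]} hit by 14; {[15,17],[16,20]} hit by 17.
Points: 4, 8, 14, 17 (4 total).

4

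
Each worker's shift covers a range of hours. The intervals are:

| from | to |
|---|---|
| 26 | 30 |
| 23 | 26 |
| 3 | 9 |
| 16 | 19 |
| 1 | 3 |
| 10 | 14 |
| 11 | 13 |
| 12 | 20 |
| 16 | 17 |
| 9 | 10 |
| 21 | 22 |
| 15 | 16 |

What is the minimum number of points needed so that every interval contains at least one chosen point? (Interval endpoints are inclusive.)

Process intervals by earliest right end; each time one isn't hit yet, stab at its right endpoint.
Sorted: [1,3] [3,9] [9,10] [11,13] [10,14] [15,16] [16,17] [16,19] [12,20] [21,22] [23,26] [26,30]
{[1,3],[3,9]} hit by 3; {[9,10]} hit by 10; {[11,13],[10,14]} hit by 13; {[15,16],[16,17],[16,19],[12,20]} hit by 16; {[21,22]} hit by 22; {[23,26],[26,30]} hit by 26.
Points: 3, 10, 13, 16, 22, 26 (6 total).

6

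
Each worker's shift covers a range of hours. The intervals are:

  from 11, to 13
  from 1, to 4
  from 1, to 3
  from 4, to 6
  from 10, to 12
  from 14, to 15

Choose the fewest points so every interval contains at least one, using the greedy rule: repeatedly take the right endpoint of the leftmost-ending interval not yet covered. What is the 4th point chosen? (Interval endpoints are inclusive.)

Sorted: [1,3] [1,4] [4,6] [10,12] [11,13] [14,15]
{[1,3],[1,4]} hit by 3; {[4,6]} hit by 6; {[10,12],[11,13]} hit by 12; {[14,15]} hit by 15.
Points: 3, 6, 12, 15 (4 total).

15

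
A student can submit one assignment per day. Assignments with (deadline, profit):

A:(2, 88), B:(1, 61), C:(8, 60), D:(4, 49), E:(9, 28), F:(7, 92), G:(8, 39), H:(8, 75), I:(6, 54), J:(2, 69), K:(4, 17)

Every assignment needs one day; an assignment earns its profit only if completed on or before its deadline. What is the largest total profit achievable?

554

Sort by profit descending; place each in the latest free slot ≤ its deadline.
By profit: F(d7,92), A(d2,88), H(d8,75), J(d2,69), B(d1,61), C(d8,60), I(d6,54), D(d4,49), G(d8,39), E(d9,28), K(d4,17)
F→slot 7; A→slot 2; H→slot 8; J→slot 1; B skipped; C→slot 6; I→slot 5; D→slot 4; G→slot 3; E→slot 9; K skipped.
Profit = 69 + 88 + 39 + 49 + 54 + 60 + 92 + 75 + 28 = 554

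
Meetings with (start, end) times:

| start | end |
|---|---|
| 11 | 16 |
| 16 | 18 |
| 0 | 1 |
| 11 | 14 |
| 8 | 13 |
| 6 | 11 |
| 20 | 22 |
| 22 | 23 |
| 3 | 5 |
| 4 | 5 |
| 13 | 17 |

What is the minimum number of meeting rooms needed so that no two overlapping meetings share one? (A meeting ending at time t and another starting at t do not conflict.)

starts: [0, 3, 4, 6, 8, 11, 11, 13, 16, 20, 22]
ends:   [1, 5, 5, 11, 13, 14, 16, 17, 18, 22, 23]
s0→1 e1→0 s3→1 s4→2 e5→1 e5→0 s6→1 s8→2 e11→1 s11→2 s11→3  — peak 3.

3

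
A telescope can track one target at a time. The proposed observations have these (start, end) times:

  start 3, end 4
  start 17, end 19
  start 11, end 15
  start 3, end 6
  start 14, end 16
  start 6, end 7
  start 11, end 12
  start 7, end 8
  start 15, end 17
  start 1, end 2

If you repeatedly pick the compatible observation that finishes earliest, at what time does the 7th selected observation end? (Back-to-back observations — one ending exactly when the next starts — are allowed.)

19

Sort by end time and greedily take each interval whose start is ≥ the last chosen end.
By end time: (1,2), (3,4), (3,6), (6,7), (7,8), (11,12), (11,15), (14,16), (15,17), (17,19).
Pick (1,2); next start ≥ 2 → (3,4); next start ≥ 4 → (6,7); next start ≥ 7 → (7,8); next start ≥ 8 → (11,12); next start ≥ 12 → (14,16); next start ≥ 16 → (17,19).
Selected: (1,2) (3,4) (6,7) (7,8) (11,12) (14,16) (17,19)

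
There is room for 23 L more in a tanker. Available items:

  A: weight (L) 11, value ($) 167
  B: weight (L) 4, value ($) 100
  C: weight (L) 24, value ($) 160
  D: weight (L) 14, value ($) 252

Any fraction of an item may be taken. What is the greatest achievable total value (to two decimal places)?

Ratios (sorted): B 25.00, D 18.00, A 15.18, C 6.67
take B (4 @ 100); take D (14 @ 252); take 5/11 of A → 75.91. Capacity used 23/23.
Total value = 427.91

427.91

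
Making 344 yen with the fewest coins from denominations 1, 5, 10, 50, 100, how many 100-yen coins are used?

Use the largest denomination that fits, subtract, and repeat.
344 − 3×100→44 − 4×10→4 − 4×1→0
Count of 100: 3

3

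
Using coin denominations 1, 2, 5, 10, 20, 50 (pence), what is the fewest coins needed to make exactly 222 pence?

222 − 4×50→22 − 1×20→2 − 1×2→0
Total coins = 4 + 1 + 1 = 6

6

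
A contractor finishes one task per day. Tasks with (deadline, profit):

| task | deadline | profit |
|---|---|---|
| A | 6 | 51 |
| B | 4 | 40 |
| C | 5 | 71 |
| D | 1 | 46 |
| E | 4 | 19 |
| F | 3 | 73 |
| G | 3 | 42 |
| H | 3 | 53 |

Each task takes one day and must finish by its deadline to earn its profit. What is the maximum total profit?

334

Profit order: F=73 C=71 H=53 A=51 D=46 G=42 B=40 E=19
Assign: F→slot 3, C→slot 5, H→slot 2, A→slot 6, D→slot 1, G skipped, B→slot 4, E skipped.
Slots: [1:D] [2:H] [3:F] [4:B] [5:C] [6:A]
Profit = 46 + 53 + 73 + 40 + 71 + 51 = 334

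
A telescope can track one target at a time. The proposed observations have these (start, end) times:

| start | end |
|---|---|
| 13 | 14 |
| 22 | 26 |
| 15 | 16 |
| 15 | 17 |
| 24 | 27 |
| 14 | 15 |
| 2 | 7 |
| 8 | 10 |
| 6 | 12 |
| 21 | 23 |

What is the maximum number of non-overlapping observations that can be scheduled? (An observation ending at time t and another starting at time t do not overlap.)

Greedy by earliest finish: after sorting by end time, pick each interval compatible with the last pick.
By end time: (2,7), (8,10), (6,12), (13,14), (14,15), (15,16), (15,17), (21,23), (22,26), (24,27).
Pick (2,7); next start ≥ 7 → (8,10); next start ≥ 10 → (13,14); next start ≥ 14 → (14,15); next start ≥ 15 → (15,16); next start ≥ 16 → (21,23); next start ≥ 23 → (24,27).
Selected 7 observations.

7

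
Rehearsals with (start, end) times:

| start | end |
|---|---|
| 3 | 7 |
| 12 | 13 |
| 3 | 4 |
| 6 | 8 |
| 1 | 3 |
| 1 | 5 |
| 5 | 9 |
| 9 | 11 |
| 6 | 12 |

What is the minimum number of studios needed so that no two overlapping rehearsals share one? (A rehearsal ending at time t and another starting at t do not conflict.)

4

The answer is the maximum number of intervals overlapping at any instant.
Events (time:±→running): 1:+→1 1:+→2 3:-→1 3:+→2 3:+→3 4:-→2 5:-→1 5:+→2 6:+→3 6:+→4 … peak 4.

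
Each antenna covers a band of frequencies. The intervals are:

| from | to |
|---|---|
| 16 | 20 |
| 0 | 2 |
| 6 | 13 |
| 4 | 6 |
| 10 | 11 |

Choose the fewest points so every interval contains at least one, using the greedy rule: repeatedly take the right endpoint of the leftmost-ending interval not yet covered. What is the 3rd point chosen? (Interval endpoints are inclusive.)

Process intervals by earliest right end; each time one isn't hit yet, stab at its right endpoint.
Sorted: [0,2] [4,6] [10,11] [6,13] [16,20]
{[0,2]} hit by 2; {[4,6]} hit by 6; {[10,11],[6,13]} hit by 11; {[16,20]} hit by 20.
Points: 2, 6, 11, 20 (4 total).

11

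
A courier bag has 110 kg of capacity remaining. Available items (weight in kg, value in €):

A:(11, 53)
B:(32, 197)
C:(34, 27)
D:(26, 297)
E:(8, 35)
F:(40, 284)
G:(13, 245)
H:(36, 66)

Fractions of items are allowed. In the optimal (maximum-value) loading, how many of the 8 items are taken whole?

Sort by value per unit weight and fill in that order.
Ratios (sorted): G 18.85, D 11.42, F 7.10, B 6.16, A 4.82, E 4.38, H 1.83, C 0.79
take G (13 @ 245); take D (26 @ 297); take F (40 @ 284); take 31/32 of B → 190.84. Capacity used 110/110.
3 item(s) taken whole; one partial (take 31/32 of B).

3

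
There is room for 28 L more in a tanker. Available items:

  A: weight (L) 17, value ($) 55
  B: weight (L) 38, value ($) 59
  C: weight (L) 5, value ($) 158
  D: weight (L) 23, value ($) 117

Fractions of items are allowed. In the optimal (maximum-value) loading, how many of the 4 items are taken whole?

2

Sort by value per unit weight and fill in that order.
Order: C (158/5=31.60) > D (117/23=5.09) > A (55/17=3.24) > B (59/38=1.55)
Fill: take C (5 @ 158) → take D (23 @ 117); 28/28 used.
2 item(s) taken whole.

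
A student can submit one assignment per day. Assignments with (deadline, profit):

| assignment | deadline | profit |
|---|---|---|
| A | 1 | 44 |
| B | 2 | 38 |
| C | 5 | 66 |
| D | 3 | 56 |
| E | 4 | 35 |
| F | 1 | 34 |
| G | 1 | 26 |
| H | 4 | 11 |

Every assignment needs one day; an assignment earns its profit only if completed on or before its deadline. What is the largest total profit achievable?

By profit: C(d5,66), D(d3,56), A(d1,44), B(d2,38), E(d4,35), F(d1,34), G(d1,26), H(d4,11)
C→slot 5; D→slot 3; A→slot 1; B→slot 2; E→slot 4; F skipped; G skipped; H skipped.
Profit = 44 + 38 + 56 + 35 + 66 = 239

239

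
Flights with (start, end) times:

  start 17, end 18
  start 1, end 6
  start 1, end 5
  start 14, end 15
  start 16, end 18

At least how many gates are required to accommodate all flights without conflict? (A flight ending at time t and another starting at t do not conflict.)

starts: [1, 1, 14, 16, 17]
ends:   [5, 6, 15, 18, 18]
s1→1 s1→2  — peak 2.

2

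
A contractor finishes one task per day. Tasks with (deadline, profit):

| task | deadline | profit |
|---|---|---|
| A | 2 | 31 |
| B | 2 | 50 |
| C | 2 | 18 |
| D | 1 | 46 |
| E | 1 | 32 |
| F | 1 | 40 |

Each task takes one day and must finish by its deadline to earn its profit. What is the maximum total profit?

96

Take jobs in profit order; each goes to the latest open slot no later than its deadline.
By profit: B(d2,50), D(d1,46), F(d1,40), E(d1,32), A(d2,31), C(d2,18)
B→slot 2; D→slot 1; F skipped; E skipped; A skipped; C skipped.
Profit = 46 + 50 = 96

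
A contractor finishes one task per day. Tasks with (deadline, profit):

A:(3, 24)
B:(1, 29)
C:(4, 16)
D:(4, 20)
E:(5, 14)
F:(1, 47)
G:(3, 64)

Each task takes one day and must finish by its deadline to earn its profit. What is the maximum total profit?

169

By profit: G(d3,64), F(d1,47), B(d1,29), A(d3,24), D(d4,20), C(d4,16), E(d5,14)
G→slot 3; F→slot 1; B skipped; A→slot 2; D→slot 4; C skipped; E→slot 5.
Profit = 47 + 24 + 64 + 20 + 14 = 169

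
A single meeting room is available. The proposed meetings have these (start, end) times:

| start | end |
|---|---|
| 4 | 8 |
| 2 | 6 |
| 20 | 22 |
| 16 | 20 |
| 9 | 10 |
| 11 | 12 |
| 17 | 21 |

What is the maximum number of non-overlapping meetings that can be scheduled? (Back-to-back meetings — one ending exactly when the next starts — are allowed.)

Sort by end time and greedily take each interval whose start is ≥ the last chosen end.
Sorted by end: (2,6)  (4,8)  (9,10)  (11,12)  (16,20)  (17,21)  (20,22)
take (2,6); skip (4,8); take (9,10); take (11,12); take (16,20); take (20,22).
Selected 5 meetings.

5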